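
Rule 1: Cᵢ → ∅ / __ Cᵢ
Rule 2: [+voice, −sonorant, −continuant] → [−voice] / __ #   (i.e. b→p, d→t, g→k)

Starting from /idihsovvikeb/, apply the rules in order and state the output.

idihsovikep

Rule 1 (degemination): /vv/ is a geminate; the first /v/ deletes. /idihsovvikeb/ → idihsovikeb.
Rule 2 (final devoicing): /b/ is a voiced stop in word-final position, so it devoices to [p]. /idihsovikeb/ → idihsovikep.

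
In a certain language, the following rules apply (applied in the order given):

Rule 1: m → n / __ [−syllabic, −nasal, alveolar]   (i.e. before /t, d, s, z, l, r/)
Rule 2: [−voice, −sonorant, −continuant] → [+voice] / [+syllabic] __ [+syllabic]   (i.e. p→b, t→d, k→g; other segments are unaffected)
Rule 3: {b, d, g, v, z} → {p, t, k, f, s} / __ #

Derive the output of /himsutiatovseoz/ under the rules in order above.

hinsudiadovseos

Rule 1 (nasal place assimilation): /m/ precedes the alveolar consonant /s/, so it assimilates in place to [n]. /himsutiatovseoz/ → hinsutiatovseoz.
Rule 2 (intervocalic voicing): /t/ is a voiceless stop between vowels /u/ and /i/, so it voices to [d]. /t/ is a voiceless stop between vowels /a/ and /o/, so it voices to [d]. /hinsutiatovseoz/ → hinsudiadovseoz.
Rule 3 (final devoicing): /z/ is a voiced obstruent in word-final position, so it devoices to [s]. /hinsudiadovseoz/ → hinsudiadovseos.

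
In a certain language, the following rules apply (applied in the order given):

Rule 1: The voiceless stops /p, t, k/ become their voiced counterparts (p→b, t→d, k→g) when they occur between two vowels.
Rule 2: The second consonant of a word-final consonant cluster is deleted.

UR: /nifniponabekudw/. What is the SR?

Rule 1 (intervocalic voicing): /p/ is a voiceless stop between vowels /i/ and /o/, so it voices to [b]. /k/ is a voiceless stop between vowels /e/ and /u/, so it voices to [g]. /nifniponabekudw/ → nifnibonabegudw.
Rule 2 (final cluster simplification): /w/ is the second consonant of a word-final cluster /dw/, so it deletes. /nifnibonabegudw/ → nifnibonabegud.

nifnibonabegud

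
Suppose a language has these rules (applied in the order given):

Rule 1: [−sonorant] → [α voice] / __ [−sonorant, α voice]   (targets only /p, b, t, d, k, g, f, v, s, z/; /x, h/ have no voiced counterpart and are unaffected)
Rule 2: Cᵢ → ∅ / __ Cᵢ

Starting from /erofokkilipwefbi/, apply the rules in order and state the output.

Rule 1 (regressive voicing assimilation): /f/ precedes the voiced obstruent /b/, so it voices to [v] by assimilation. /erofokkilipwefbi/ → erofokkilipwevbi.
Rule 2 (degemination): /kk/ is a geminate; the first /k/ deletes. /erofokkilipwevbi/ → erofokilipwevbi.

erofokilipwevbi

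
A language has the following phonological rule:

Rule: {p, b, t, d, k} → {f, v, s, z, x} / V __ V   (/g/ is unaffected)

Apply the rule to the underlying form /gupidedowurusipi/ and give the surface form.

gufizezowurusifi

/p/ is a stop between vowels /u/ and /i/, so it spirantizes to the fricative [f].
/d/ is a stop between vowels /i/ and /e/, so it spirantizes to the fricative [z].
/d/ is a stop between vowels /e/ and /o/, so it spirantizes to the fricative [z].
/p/ is a stop between vowels /i/ and /i/, so it spirantizes to the fricative [f].
Surface form: [gufizezowurusifi].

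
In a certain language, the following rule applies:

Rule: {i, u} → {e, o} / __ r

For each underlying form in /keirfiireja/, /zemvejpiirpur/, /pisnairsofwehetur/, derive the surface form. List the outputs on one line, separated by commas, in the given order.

keerfiereja, zemvejpierpor, pisnaersofwehetor

/keirfiireja/: /i/ is a high vowel immediately before /r/, so it lowers to [e]. /i/ is a high vowel immediately before /r/, so it lowers to [e]. → [keerfiereja].
/zemvejpiirpur/: /i/ is a high vowel immediately before /r/, so it lowers to [e]. /u/ is a high vowel immediately before /r/, so it lowers to [o]. → [zemvejpierpor].
/pisnairsofwehetur/: /i/ is a high vowel immediately before /r/, so it lowers to [e]. /u/ is a high vowel immediately before /r/, so it lowers to [o]. → [pisnaersofwehetor].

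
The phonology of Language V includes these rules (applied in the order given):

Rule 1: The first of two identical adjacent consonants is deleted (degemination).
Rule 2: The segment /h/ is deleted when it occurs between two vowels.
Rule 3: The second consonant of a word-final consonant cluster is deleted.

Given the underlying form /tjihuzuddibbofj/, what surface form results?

Rule 1 (degemination): /dd/ is a geminate; the first /d/ deletes. /bb/ is a geminate; the first /b/ deletes. /tjihuzuddibbofj/ → tjihuzudibofj.
Rule 2 (intervocalic h-deletion): /h/ occurs between vowels /i/ and /u/, so it deletes. /tjihuzudibofj/ → tjiuzudibofj.
Rule 3 (final cluster simplification): /j/ is the second consonant of a word-final cluster /fj/, so it deletes. /tjiuzudibofj/ → tjiuzudibof.

tjiuzudibof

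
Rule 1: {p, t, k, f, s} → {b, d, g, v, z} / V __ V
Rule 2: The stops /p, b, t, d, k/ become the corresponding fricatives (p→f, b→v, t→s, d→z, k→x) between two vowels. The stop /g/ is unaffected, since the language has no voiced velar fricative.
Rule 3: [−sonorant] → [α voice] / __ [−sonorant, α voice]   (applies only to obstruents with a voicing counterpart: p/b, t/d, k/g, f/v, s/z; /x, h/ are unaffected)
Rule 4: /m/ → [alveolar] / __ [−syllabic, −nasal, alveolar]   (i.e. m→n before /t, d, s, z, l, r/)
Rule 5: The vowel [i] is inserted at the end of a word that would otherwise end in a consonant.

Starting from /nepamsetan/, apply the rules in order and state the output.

Rule 1 (intervocalic voicing): /p/ is a voiceless obstruent between vowels /e/ and /a/, so it voices to [b]. /t/ is a voiceless obstruent between vowels /e/ and /a/, so it voices to [d]. /nepamsetan/ → nebamsedan.
Rule 2 (intervocalic spirantization): /b/ is a stop between vowels /e/ and /a/, so it spirantizes to the fricative [v]. /d/ is a stop between vowels /e/ and /a/, so it spirantizes to the fricative [z]. /nebamsedan/ → nevamsezan.
Rule 3 (regressive voicing assimilation): no segment meets the environment; /nevamsezan/ is unchanged.
Rule 4 (nasal place assimilation): /m/ precedes the alveolar consonant /s/, so it assimilates in place to [n]. /nevamsezan/ → nevansezan.
Rule 5 (final i-epenthesis): the form ends in the consonant /n/, so [i] is inserted word-finally. /nevansezan/ → nevansezani.

nevansezani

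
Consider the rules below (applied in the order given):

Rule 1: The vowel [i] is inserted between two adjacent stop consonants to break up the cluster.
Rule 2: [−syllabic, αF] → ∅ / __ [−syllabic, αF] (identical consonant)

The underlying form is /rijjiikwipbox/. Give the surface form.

Rule 1 (stop-cluster i-epenthesis): /p/ and /b/ form a stop–stop cluster, so [i] is inserted between them. /rijjiikwipbox/ → rijjiikwipibox.
Rule 2 (degemination): /jj/ is a geminate; the first /j/ deletes. /rijjiikwipibox/ → rijiikwipibox.

rijiikwipibox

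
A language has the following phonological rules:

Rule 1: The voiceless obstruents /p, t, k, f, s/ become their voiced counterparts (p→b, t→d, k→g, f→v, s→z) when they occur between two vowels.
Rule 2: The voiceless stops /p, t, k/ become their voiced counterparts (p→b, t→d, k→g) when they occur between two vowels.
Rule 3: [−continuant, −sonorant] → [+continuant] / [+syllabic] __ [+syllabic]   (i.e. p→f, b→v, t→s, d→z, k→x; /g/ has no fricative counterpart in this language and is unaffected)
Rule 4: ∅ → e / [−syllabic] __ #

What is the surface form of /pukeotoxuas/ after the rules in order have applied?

pugeozoxuase

Rule 1 (intervocalic voicing): /k/ is a voiceless obstruent between vowels /u/ and /e/, so it voices to [g]. /t/ is a voiceless obstruent between vowels /o/ and /o/, so it voices to [d]. /pukeotoxuas/ → pugeodoxuas.
Rule 2 (intervocalic voicing): no segment meets the environment; /pugeodoxuas/ is unchanged.
Rule 3 (intervocalic spirantization): /d/ is a stop between vowels /o/ and /o/, so it spirantizes to the fricative [z]. /pugeodoxuas/ → pugeozoxuas.
Rule 4 (final e-epenthesis): the form ends in the consonant /s/, so [e] is inserted word-finally. /pugeozoxuas/ → pugeozoxuase.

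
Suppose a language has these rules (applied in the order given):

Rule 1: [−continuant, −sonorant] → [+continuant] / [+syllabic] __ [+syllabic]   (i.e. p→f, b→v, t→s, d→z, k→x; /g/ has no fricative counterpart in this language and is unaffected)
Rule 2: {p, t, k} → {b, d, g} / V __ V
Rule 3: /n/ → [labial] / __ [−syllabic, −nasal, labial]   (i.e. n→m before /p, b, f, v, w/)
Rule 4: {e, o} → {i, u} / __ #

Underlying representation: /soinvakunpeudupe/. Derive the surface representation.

soimvaxumpeuzufi

Rule 1 (intervocalic spirantization): /k/ is a stop between vowels /a/ and /u/, so it spirantizes to the fricative [x]. /d/ is a stop between vowels /u/ and /u/, so it spirantizes to the fricative [z]. /p/ is a stop between vowels /u/ and /e/, so it spirantizes to the fricative [f]. /soinvakunpeudupe/ → soinvaxunpeuzufe.
Rule 2 (intervocalic voicing): no segment meets the environment; /soinvaxunpeuzufe/ is unchanged.
Rule 3 (nasal place assimilation): /n/ precedes the labial consonant /v/, so it assimilates in place to [m]. /n/ precedes the labial consonant /p/, so it assimilates in place to [m]. /soinvaxunpeuzufe/ → soimvaxumpeuzufe.
Rule 4 (final vowel raising): /e/ is a mid vowel in word-final position, so it raises to [i]. /soimvaxumpeuzufe/ → soimvaxumpeuzufi.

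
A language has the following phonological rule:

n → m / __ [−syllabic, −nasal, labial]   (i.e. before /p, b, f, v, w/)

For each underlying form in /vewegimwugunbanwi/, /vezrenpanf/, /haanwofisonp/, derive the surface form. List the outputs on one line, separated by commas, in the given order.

/vewegimwugunbanwi/: /n/ precedes the labial consonant /b/, so it assimilates in place to [m]. /n/ precedes the labial consonant /w/, so it assimilates in place to [m]. → [vewegimwugumbamwi].
/vezrenpanf/: /n/ precedes the labial consonant /p/, so it assimilates in place to [m]. /n/ precedes the labial consonant /f/, so it assimilates in place to [m]. → [vezrempamf].
/haanwofisonp/: /n/ precedes the labial consonant /w/, so it assimilates in place to [m]. /n/ precedes the labial consonant /p/, so it assimilates in place to [m]. → [haamwofisomp].

vewegimwugumbamwi, vezrempamf, haamwofisomp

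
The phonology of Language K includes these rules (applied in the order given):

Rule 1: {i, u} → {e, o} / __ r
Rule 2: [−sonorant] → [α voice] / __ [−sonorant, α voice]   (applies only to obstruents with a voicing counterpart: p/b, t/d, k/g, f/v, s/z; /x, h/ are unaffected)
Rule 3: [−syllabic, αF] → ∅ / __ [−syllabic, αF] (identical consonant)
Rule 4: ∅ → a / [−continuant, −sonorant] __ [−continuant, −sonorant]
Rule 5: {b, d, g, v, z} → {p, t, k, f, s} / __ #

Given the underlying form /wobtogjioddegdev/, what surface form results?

Rule 1 (pre-rhotic lowering): no segment meets the environment; /wobtogjioddegdev/ is unchanged.
Rule 2 (regressive voicing assimilation): /b/ precedes the voiceless obstruent /t/, so it devoices to [p] by assimilation. /wobtogjioddegdev/ → woptogjioddegdev.
Rule 3 (degemination): /dd/ is a geminate; the first /d/ deletes. /woptogjioddegdev/ → woptogjiodegdev.
Rule 4 (stop-cluster a-epenthesis): /p/ and /t/ form a stop–stop cluster, so [a] is inserted between them. /g/ and /d/ form a stop–stop cluster, so [a] is inserted between them. /woptogjiodegdev/ → wopatogjiodegadev.
Rule 5 (final devoicing): /v/ is a voiced obstruent in word-final position, so it devoices to [f]. /wopatogjiodegadev/ → wopatogjiodegadef.

wopatogjiodegadef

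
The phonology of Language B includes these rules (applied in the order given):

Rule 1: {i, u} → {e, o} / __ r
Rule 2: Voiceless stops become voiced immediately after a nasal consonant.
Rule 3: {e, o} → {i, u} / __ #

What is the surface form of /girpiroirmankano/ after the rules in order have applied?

gerperoermanganu

Rule 1 (pre-rhotic lowering): /i/ is a high vowel immediately before /r/, so it lowers to [e]. /i/ is a high vowel immediately before /r/, so it lowers to [e]. /i/ is a high vowel immediately before /r/, so it lowers to [e]. /girpiroirmankano/ → gerperoermankano.
Rule 2 (post-nasal voicing): /k/ is a voiceless stop immediately after the nasal /n/, so it voices to [g]. /gerperoermankano/ → gerperoermangano.
Rule 3 (final vowel raising): /o/ is a mid vowel in word-final position, so it raises to [u]. /gerperoermangano/ → gerperoermanganu.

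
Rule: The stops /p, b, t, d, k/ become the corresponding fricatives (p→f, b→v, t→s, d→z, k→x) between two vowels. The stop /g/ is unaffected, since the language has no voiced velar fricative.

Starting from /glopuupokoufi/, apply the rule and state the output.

/p/ is a stop between vowels /o/ and /u/, so it spirantizes to the fricative [f].
/p/ is a stop between vowels /u/ and /o/, so it spirantizes to the fricative [f].
/k/ is a stop between vowels /o/ and /o/, so it spirantizes to the fricative [x].
Surface form: [glofuufoxoufi].

glofuufoxoufi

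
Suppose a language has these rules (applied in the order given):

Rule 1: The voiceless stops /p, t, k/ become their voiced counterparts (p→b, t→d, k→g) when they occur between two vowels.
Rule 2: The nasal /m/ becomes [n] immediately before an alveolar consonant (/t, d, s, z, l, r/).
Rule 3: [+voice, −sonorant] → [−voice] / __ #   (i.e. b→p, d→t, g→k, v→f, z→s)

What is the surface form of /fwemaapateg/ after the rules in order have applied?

Rule 1 (intervocalic voicing): /p/ is a voiceless stop between vowels /a/ and /a/, so it voices to [b]. /t/ is a voiceless stop between vowels /a/ and /e/, so it voices to [d]. /fwemaapateg/ → fwemaabadeg.
Rule 2 (nasal place assimilation): no segment meets the environment; /fwemaabadeg/ is unchanged.
Rule 3 (final devoicing): /g/ is a voiced obstruent in word-final position, so it devoices to [k]. /fwemaabadeg/ → fwemaabadek.

fwemaabadek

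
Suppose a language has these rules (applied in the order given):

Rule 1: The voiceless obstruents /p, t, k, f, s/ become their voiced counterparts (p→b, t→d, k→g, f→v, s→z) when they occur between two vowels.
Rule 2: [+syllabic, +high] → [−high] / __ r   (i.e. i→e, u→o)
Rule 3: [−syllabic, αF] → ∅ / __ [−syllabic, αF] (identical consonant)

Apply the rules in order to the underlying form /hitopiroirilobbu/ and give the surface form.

Rule 1 (intervocalic voicing): /t/ is a voiceless obstruent between vowels /i/ and /o/, so it voices to [d]. /p/ is a voiceless obstruent between vowels /o/ and /i/, so it voices to [b]. /hitopiroirilobbu/ → hidobiroirilobbu.
Rule 2 (pre-rhotic lowering): /i/ is a high vowel immediately before /r/, so it lowers to [e]. /i/ is a high vowel immediately before /r/, so it lowers to [e]. /hidobiroirilobbu/ → hidoberoerilobbu.
Rule 3 (degemination): /bb/ is a geminate; the first /b/ deletes. /hidoberoerilobbu/ → hidoberoerilobu.

hidoberoerilobu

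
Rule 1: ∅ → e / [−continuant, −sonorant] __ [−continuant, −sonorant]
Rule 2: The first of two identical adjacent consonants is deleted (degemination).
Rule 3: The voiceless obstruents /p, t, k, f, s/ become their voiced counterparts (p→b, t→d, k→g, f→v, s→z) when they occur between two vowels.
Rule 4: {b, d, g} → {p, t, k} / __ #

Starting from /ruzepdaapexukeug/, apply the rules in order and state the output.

Rule 1 (stop-cluster e-epenthesis): /p/ and /d/ form a stop–stop cluster, so [e] is inserted between them. /ruzepdaapexukeug/ → ruzepedaapexukeug.
Rule 2 (degemination): no segment meets the environment; /ruzepedaapexukeug/ is unchanged.
Rule 3 (intervocalic voicing): /p/ is a voiceless obstruent between vowels /e/ and /e/, so it voices to [b]. /p/ is a voiceless obstruent between vowels /a/ and /e/, so it voices to [b]. /k/ is a voiceless obstruent between vowels /u/ and /e/, so it voices to [g]. /ruzepedaapexukeug/ → ruzebedaabexugeug.
Rule 4 (final devoicing): /g/ is a voiced stop in word-final position, so it devoices to [k]. /ruzebedaabexugeug/ → ruzebedaabexugeuk.

ruzebedaabexugeuk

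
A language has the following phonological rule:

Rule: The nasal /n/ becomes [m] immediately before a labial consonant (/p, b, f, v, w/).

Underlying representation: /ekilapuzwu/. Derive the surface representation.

No segment of /ekilapuzwu/ meets the structural description of the rule, so the form surfaces unchanged.

ekilapuzwu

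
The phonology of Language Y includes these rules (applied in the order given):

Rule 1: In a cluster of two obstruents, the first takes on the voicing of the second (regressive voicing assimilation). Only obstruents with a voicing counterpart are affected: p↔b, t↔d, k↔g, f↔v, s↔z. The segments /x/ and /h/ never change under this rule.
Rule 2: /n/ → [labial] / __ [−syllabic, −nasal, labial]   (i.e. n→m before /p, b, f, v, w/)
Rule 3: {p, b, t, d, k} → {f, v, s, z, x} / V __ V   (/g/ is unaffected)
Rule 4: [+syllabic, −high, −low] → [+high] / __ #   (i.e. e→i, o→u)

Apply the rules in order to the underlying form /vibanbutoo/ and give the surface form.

vivambusou

Rule 1 (regressive voicing assimilation): no segment meets the environment; /vibanbutoo/ is unchanged.
Rule 2 (nasal place assimilation): /n/ precedes the labial consonant /b/, so it assimilates in place to [m]. /vibanbutoo/ → vibambutoo.
Rule 3 (intervocalic spirantization): /b/ is a stop between vowels /i/ and /a/, so it spirantizes to the fricative [v]. /t/ is a stop between vowels /u/ and /o/, so it spirantizes to the fricative [s]. /vibambutoo/ → vivambusoo.
Rule 4 (final vowel raising): /o/ is a mid vowel in word-final position, so it raises to [u]. /vivambusoo/ → vivambusou.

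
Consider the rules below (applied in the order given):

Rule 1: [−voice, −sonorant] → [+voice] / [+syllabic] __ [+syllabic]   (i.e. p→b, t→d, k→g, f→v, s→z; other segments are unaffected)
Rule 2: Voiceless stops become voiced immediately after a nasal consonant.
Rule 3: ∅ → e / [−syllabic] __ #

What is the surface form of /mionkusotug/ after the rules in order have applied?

mionguzoduge

Rule 1 (intervocalic voicing): /s/ is a voiceless obstruent between vowels /u/ and /o/, so it voices to [z]. /t/ is a voiceless obstruent between vowels /o/ and /u/, so it voices to [d]. /mionkusotug/ → mionkuzodug.
Rule 2 (post-nasal voicing): /k/ is a voiceless stop immediately after the nasal /n/, so it voices to [g]. /mionkuzodug/ → mionguzodug.
Rule 3 (final e-epenthesis): the form ends in the consonant /g/, so [e] is inserted word-finally. /mionguzodug/ → mionguzoduge.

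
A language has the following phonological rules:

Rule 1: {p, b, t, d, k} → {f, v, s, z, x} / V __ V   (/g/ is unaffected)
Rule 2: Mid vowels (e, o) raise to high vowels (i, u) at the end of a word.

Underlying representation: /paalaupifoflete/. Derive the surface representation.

Rule 1 (intervocalic spirantization): /p/ is a stop between vowels /u/ and /i/, so it spirantizes to the fricative [f]. /t/ is a stop between vowels /e/ and /e/, so it spirantizes to the fricative [s]. /paalaupifoflete/ → paalaufifoflese.
Rule 2 (final vowel raising): /e/ is a mid vowel in word-final position, so it raises to [i]. /paalaufifoflese/ → paalaufifoflesi.

paalaufifoflesi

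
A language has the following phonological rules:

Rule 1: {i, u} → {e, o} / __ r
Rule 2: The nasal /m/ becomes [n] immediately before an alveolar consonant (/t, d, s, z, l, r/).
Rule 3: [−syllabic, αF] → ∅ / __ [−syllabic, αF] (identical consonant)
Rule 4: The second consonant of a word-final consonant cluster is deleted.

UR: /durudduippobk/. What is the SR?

Rule 1 (pre-rhotic lowering): /u/ is a high vowel immediately before /r/, so it lowers to [o]. /durudduippobk/ → dorudduippobk.
Rule 2 (nasal place assimilation): no segment meets the environment; /dorudduippobk/ is unchanged.
Rule 3 (degemination): /dd/ is a geminate; the first /d/ deletes. /pp/ is a geminate; the first /p/ deletes. /dorudduippobk/ → doruduipobk.
Rule 4 (final cluster simplification): /k/ is the second consonant of a word-final cluster /bk/, so it deletes. /doruduipobk/ → doruduipob.

doruduipob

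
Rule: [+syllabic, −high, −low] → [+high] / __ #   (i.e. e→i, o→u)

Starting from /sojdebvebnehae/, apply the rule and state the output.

sojdebvebnehai

/e/ is a mid vowel in word-final position, so it raises to [i].
The other instances of /o/, /e/ do not occur in the required environment and remain unchanged.
Surface form: [sojdebvebnehai].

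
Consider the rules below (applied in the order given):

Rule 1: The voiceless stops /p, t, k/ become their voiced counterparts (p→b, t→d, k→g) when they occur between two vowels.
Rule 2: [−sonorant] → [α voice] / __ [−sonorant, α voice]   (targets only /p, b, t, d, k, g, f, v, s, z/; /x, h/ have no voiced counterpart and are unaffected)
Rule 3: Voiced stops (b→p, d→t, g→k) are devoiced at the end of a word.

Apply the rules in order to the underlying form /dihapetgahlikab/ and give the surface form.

Rule 1 (intervocalic voicing): /p/ is a voiceless stop between vowels /a/ and /e/, so it voices to [b]. /k/ is a voiceless stop between vowels /i/ and /a/, so it voices to [g]. /dihapetgahlikab/ → dihabetgahligab.
Rule 2 (regressive voicing assimilation): /t/ precedes the voiced obstruent /g/, so it voices to [d] by assimilation. /dihabetgahligab/ → dihabedgahligab.
Rule 3 (final devoicing): /b/ is a voiced stop in word-final position, so it devoices to [p]. /dihabedgahligab/ → dihabedgahligap.

dihabedgahligap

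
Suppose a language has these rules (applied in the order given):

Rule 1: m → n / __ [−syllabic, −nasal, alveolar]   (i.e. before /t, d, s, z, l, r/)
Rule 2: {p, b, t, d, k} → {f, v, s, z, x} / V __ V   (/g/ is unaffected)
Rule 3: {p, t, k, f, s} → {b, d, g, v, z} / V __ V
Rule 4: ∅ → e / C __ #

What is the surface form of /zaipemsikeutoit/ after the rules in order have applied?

Rule 1 (nasal place assimilation): /m/ precedes the alveolar consonant /s/, so it assimilates in place to [n]. /zaipemsikeutoit/ → zaipensikeutoit.
Rule 2 (intervocalic spirantization): /p/ is a stop between vowels /i/ and /e/, so it spirantizes to the fricative [f]. /k/ is a stop between vowels /i/ and /e/, so it spirantizes to the fricative [x]. /t/ is a stop between vowels /u/ and /o/, so it spirantizes to the fricative [s]. /zaipensikeutoit/ → zaifensixeusoit.
Rule 3 (intervocalic voicing): /f/ is a voiceless obstruent between vowels /i/ and /e/, so it voices to [v]. /s/ is a voiceless obstruent between vowels /u/ and /o/, so it voices to [z]. /zaifensixeusoit/ → zaivensixeuzoit.
Rule 4 (final e-epenthesis): the form ends in the consonant /t/, so [e] is inserted word-finally. /zaivensixeuzoit/ → zaivensixeuzoite.

zaivensixeuzoite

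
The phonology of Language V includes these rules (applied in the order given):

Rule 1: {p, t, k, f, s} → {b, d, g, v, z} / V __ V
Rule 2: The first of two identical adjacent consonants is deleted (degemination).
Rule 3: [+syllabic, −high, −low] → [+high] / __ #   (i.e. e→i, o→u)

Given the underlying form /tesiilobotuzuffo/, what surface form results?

teziiloboduzufu

Rule 1 (intervocalic voicing): /s/ is a voiceless obstruent between vowels /e/ and /i/, so it voices to [z]. /t/ is a voiceless obstruent between vowels /o/ and /u/, so it voices to [d]. /tesiilobotuzuffo/ → teziiloboduzuffo.
Rule 2 (degemination): /ff/ is a geminate; the first /f/ deletes. /teziiloboduzuffo/ → teziiloboduzufo.
Rule 3 (final vowel raising): /o/ is a mid vowel in word-final position, so it raises to [u]. /teziiloboduzufo/ → teziiloboduzufu.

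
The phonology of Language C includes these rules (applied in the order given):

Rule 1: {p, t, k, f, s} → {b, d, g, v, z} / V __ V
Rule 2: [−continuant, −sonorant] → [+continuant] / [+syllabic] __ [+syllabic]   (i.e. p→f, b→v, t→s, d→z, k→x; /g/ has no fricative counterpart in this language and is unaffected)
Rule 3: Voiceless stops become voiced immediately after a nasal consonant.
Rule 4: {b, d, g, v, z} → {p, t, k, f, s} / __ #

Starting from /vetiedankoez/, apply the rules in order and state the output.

Rule 1 (intervocalic voicing): /t/ is a voiceless obstruent between vowels /e/ and /i/, so it voices to [d]. /vetiedankoez/ → vediedankoez.
Rule 2 (intervocalic spirantization): /d/ is a stop between vowels /e/ and /i/, so it spirantizes to the fricative [z]. /d/ is a stop between vowels /e/ and /a/, so it spirantizes to the fricative [z]. /vediedankoez/ → veziezankoez.
Rule 3 (post-nasal voicing): /k/ is a voiceless stop immediately after the nasal /n/, so it voices to [g]. /veziezankoez/ → veziezangoez.
Rule 4 (final devoicing): /z/ is a voiced obstruent in word-final position, so it devoices to [s]. /veziezangoez/ → veziezangoes.

veziezangoes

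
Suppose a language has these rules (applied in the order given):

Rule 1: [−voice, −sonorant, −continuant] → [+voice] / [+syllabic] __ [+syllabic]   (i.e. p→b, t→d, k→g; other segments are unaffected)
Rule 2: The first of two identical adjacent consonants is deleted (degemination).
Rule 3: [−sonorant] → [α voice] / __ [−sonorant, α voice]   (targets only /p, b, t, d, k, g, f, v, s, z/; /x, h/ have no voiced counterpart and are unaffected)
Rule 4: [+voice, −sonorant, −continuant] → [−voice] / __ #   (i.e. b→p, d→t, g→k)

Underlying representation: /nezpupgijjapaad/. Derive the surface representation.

Rule 1 (intervocalic voicing): /p/ is a voiceless stop between vowels /a/ and /a/, so it voices to [b]. /nezpupgijjapaad/ → nezpupgijjabaad.
Rule 2 (degemination): /jj/ is a geminate; the first /j/ deletes. /nezpupgijjabaad/ → nezpupgijabaad.
Rule 3 (regressive voicing assimilation): /z/ precedes the voiceless obstruent /p/, so it devoices to [s] by assimilation. /p/ precedes the voiced obstruent /g/, so it voices to [b] by assimilation. /nezpupgijabaad/ → nespubgijabaad.
Rule 4 (final devoicing): /d/ is a voiced stop in word-final position, so it devoices to [t]. /nespubgijabaad/ → nespubgijabaat.

nespubgijabaat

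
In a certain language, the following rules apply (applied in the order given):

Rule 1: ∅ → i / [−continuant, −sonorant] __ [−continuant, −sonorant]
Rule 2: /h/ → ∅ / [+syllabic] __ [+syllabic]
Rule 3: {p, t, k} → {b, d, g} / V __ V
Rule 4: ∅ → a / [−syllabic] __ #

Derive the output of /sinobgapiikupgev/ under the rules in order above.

Rule 1 (stop-cluster i-epenthesis): /b/ and /g/ form a stop–stop cluster, so [i] is inserted between them. /p/ and /g/ form a stop–stop cluster, so [i] is inserted between them. /sinobgapiikupgev/ → sinobigapiikupigev.
Rule 2 (intervocalic h-deletion): no segment meets the environment; /sinobigapiikupigev/ is unchanged.
Rule 3 (intervocalic voicing): /p/ is a voiceless stop between vowels /a/ and /i/, so it voices to [b]. /k/ is a voiceless stop between vowels /i/ and /u/, so it voices to [g]. /p/ is a voiceless stop between vowels /u/ and /i/, so it voices to [b]. /sinobigapiikupigev/ → sinobigabiigubigev.
Rule 4 (final a-epenthesis): the form ends in the consonant /v/, so [a] is inserted word-finally. /sinobigabiigubigev/ → sinobigabiigubigeva.

sinobigabiigubigeva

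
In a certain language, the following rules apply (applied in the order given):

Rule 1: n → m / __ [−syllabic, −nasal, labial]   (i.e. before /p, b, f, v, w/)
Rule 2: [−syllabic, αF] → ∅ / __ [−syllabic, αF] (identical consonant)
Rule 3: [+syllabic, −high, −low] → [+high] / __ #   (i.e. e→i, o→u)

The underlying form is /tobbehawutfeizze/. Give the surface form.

Rule 1 (nasal place assimilation): no segment meets the environment; /tobbehawutfeizze/ is unchanged.
Rule 2 (degemination): /bb/ is a geminate; the first /b/ deletes. /zz/ is a geminate; the first /z/ deletes. /tobbehawutfeizze/ → tobehawutfeize.
Rule 3 (final vowel raising): /e/ is a mid vowel in word-final position, so it raises to [i]. /tobehawutfeize/ → tobehawutfeizi.

tobehawutfeizi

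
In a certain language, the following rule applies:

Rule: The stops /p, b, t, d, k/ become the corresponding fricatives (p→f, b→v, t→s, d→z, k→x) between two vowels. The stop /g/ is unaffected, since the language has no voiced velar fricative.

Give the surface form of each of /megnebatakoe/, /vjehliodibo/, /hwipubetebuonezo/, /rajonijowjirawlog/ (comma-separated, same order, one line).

/megnebatakoe/: /b/ is a stop between vowels /e/ and /a/, so it spirantizes to the fricative [v]. /t/ is a stop between vowels /a/ and /a/, so it spirantizes to the fricative [s]. /k/ is a stop between vowels /a/ and /o/, so it spirantizes to the fricative [x]. → [megnevasaxoe].
/vjehliodibo/: /d/ is a stop between vowels /o/ and /i/, so it spirantizes to the fricative [z]. /b/ is a stop between vowels /i/ and /o/, so it spirantizes to the fricative [v]. → [vjehliozivo].
/hwipubetebuonezo/: /p/ is a stop between vowels /i/ and /u/, so it spirantizes to the fricative [f]. /b/ is a stop between vowels /u/ and /e/, so it spirantizes to the fricative [v]. /t/ is a stop between vowels /e/ and /e/, so it spirantizes to the fricative [s]. /b/ is a stop between vowels /e/ and /u/, so it spirantizes to the fricative [v]. → [hwifuvesevuonezo].
/rajonijowjirawlog/: the rule's environment is not met; surfaces unchanged as [rajonijowjirawlog].

megnevasaxoe, vjehliozivo, hwifuvesevuonezo, rajonijowjirawlog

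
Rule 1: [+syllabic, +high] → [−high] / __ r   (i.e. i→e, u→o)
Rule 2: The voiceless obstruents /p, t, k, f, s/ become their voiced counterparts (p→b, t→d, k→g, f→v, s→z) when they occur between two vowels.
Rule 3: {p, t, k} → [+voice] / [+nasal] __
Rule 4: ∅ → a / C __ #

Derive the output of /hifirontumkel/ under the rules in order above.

hiverondumgela

Rule 1 (pre-rhotic lowering): /i/ is a high vowel immediately before /r/, so it lowers to [e]. /hifirontumkel/ → hiferontumkel.
Rule 2 (intervocalic voicing): /f/ is a voiceless obstruent between vowels /i/ and /e/, so it voices to [v]. /hiferontumkel/ → hiverontumkel.
Rule 3 (post-nasal voicing): /t/ is a voiceless stop immediately after the nasal /n/, so it voices to [d]. /k/ is a voiceless stop immediately after the nasal /m/, so it voices to [g]. /hiverontumkel/ → hiverondumgel.
Rule 4 (final a-epenthesis): the form ends in the consonant /l/, so [a] is inserted word-finally. /hiverondumgel/ → hiverondumgela.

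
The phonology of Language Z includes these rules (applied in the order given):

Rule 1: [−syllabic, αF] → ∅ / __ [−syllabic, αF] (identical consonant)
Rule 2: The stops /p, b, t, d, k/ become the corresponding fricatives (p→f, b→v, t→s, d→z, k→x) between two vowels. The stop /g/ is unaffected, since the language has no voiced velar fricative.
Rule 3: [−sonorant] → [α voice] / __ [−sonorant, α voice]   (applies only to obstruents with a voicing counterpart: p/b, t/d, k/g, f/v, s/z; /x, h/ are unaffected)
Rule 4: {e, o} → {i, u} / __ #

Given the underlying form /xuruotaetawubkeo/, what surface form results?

Rule 1 (degemination): no segment meets the environment; /xuruotaetawubkeo/ is unchanged.
Rule 2 (intervocalic spirantization): /t/ is a stop between vowels /o/ and /a/, so it spirantizes to the fricative [s]. /t/ is a stop between vowels /e/ and /a/, so it spirantizes to the fricative [s]. /xuruotaetawubkeo/ → xuruosaesawubkeo.
Rule 3 (regressive voicing assimilation): /b/ precedes the voiceless obstruent /k/, so it devoices to [p] by assimilation. /xuruosaesawubkeo/ → xuruosaesawupkeo.
Rule 4 (final vowel raising): /o/ is a mid vowel in word-final position, so it raises to [u]. /xuruosaesawupkeo/ → xuruosaesawupkeu.

xuruosaesawupkeu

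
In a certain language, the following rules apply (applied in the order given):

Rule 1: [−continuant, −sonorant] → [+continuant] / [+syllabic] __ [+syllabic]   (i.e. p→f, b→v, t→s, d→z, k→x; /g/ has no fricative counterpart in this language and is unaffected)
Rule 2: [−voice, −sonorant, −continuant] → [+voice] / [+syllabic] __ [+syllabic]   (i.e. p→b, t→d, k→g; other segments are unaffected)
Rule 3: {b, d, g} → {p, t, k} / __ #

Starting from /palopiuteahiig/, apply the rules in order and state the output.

Rule 1 (intervocalic spirantization): /p/ is a stop between vowels /o/ and /i/, so it spirantizes to the fricative [f]. /t/ is a stop between vowels /u/ and /e/, so it spirantizes to the fricative [s]. /palopiuteahiig/ → palofiuseahiig.
Rule 2 (intervocalic voicing): no segment meets the environment; /palofiuseahiig/ is unchanged.
Rule 3 (final devoicing): /g/ is a voiced stop in word-final position, so it devoices to [k]. /palofiuseahiig/ → palofiuseahiik.

palofiuseahiik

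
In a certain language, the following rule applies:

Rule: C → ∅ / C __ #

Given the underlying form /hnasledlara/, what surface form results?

hnasledlara

No segment of /hnasledlara/ meets the structural description of the rule, so the form surfaces unchanged.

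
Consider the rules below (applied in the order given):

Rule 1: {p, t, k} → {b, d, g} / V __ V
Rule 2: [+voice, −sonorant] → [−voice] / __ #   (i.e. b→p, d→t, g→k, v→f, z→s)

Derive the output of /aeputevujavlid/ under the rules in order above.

Rule 1 (intervocalic voicing): /p/ is a voiceless stop between vowels /e/ and /u/, so it voices to [b]. /t/ is a voiceless stop between vowels /u/ and /e/, so it voices to [d]. /aeputevujavlid/ → aebudevujavlid.
Rule 2 (final devoicing): /d/ is a voiced obstruent in word-final position, so it devoices to [t]. /aebudevujavlid/ → aebudevujavlit.

aebudevujavlit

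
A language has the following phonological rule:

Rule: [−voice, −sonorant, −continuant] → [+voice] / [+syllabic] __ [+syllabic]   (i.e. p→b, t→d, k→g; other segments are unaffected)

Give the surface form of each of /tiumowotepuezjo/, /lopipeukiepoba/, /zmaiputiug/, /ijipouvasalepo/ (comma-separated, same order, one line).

/tiumowotepuezjo/: /t/ is a voiceless stop between vowels /o/ and /e/, so it voices to [d]. /p/ is a voiceless stop between vowels /e/ and /u/, so it voices to [b]. → [tiumowodebuezjo].
/lopipeukiepoba/: /p/ is a voiceless stop between vowels /o/ and /i/, so it voices to [b]. /p/ is a voiceless stop between vowels /i/ and /e/, so it voices to [b]. /k/ is a voiceless stop between vowels /u/ and /i/, so it voices to [g]. /p/ is a voiceless stop between vowels /e/ and /o/, so it voices to [b]. → [lobibeugieboba].
/zmaiputiug/: /p/ is a voiceless stop between vowels /i/ and /u/, so it voices to [b]. /t/ is a voiceless stop between vowels /u/ and /i/, so it voices to [d]. → [zmaibudiug].
/ijipouvasalepo/: /p/ is a voiceless stop between vowels /i/ and /o/, so it voices to [b]. /p/ is a voiceless stop between vowels /e/ and /o/, so it voices to [b]. → [ijibouvasalebo].

tiumowodebuezjo, lobibeugieboba, zmaibudiug, ijibouvasalebo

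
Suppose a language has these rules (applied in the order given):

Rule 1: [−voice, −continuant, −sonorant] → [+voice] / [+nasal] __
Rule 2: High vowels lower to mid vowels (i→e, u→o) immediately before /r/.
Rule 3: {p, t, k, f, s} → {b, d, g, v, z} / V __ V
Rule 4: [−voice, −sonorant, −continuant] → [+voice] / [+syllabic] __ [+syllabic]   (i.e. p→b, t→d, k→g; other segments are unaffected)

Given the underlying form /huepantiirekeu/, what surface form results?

huebandieregeu

Rule 1 (post-nasal voicing): /t/ is a voiceless stop immediately after the nasal /n/, so it voices to [d]. /huepantiirekeu/ → huepandiirekeu.
Rule 2 (pre-rhotic lowering): /i/ is a high vowel immediately before /r/, so it lowers to [e]. /huepandiirekeu/ → huepandierekeu.
Rule 3 (intervocalic voicing): /p/ is a voiceless obstruent between vowels /e/ and /a/, so it voices to [b]. /k/ is a voiceless obstruent between vowels /e/ and /e/, so it voices to [g]. /huepandierekeu/ → huebandieregeu.
Rule 4 (intervocalic voicing): no segment meets the environment; /huebandieregeu/ is unchanged.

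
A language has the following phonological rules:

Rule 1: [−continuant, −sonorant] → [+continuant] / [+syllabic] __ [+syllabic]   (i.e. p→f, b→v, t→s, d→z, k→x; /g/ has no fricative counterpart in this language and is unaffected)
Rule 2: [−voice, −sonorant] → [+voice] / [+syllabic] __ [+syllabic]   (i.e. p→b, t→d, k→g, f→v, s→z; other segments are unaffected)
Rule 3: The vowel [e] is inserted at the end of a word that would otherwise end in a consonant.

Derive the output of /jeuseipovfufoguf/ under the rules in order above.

jeuzeivovfuvogufe

Rule 1 (intervocalic spirantization): /p/ is a stop between vowels /i/ and /o/, so it spirantizes to the fricative [f]. /jeuseipovfufoguf/ → jeuseifovfufoguf.
Rule 2 (intervocalic voicing): /s/ is a voiceless obstruent between vowels /u/ and /e/, so it voices to [z]. /f/ is a voiceless obstruent between vowels /i/ and /o/, so it voices to [v]. /f/ is a voiceless obstruent between vowels /u/ and /o/, so it voices to [v]. /jeuseifovfufoguf/ → jeuzeivovfuvoguf.
Rule 3 (final e-epenthesis): the form ends in the consonant /f/, so [e] is inserted word-finally. /jeuzeivovfuvoguf/ → jeuzeivovfuvogufe.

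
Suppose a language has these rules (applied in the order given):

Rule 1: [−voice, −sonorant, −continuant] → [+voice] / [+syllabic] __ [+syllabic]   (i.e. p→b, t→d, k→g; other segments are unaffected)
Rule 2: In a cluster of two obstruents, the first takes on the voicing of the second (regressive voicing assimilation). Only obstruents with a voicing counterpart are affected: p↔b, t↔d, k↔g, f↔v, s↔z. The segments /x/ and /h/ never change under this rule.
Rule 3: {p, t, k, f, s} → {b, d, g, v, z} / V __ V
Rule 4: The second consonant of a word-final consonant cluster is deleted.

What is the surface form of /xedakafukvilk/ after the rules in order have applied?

xedagavugvil

Rule 1 (intervocalic voicing): /k/ is a voiceless stop between vowels /a/ and /a/, so it voices to [g]. /xedakafukvilk/ → xedagafukvilk.
Rule 2 (regressive voicing assimilation): /k/ precedes the voiced obstruent /v/, so it voices to [g] by assimilation. /xedagafukvilk/ → xedagafugvilk.
Rule 3 (intervocalic voicing): /f/ is a voiceless obstruent between vowels /a/ and /u/, so it voices to [v]. /xedagafugvilk/ → xedagavugvilk.
Rule 4 (final cluster simplification): /k/ is the second consonant of a word-final cluster /lk/, so it deletes. /xedagavugvilk/ → xedagavugvil.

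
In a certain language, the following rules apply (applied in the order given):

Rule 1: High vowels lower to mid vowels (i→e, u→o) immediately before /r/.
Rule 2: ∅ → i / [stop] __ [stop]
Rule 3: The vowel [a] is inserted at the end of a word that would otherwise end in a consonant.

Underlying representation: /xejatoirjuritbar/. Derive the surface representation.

xejatoerjoritibara

Rule 1 (pre-rhotic lowering): /i/ is a high vowel immediately before /r/, so it lowers to [e]. /u/ is a high vowel immediately before /r/, so it lowers to [o]. /xejatoirjuritbar/ → xejatoerjoritbar.
Rule 2 (stop-cluster i-epenthesis): /t/ and /b/ form a stop–stop cluster, so [i] is inserted between them. /xejatoerjoritbar/ → xejatoerjoritibar.
Rule 3 (final a-epenthesis): the form ends in the consonant /r/, so [a] is inserted word-finally. /xejatoerjoritibar/ → xejatoerjoritibara.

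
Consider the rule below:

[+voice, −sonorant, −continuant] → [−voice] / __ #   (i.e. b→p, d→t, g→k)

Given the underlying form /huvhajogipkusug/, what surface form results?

huvhajogipkusuk

Scanning /huvhajogipkusug/: /g/ at position 8 is not in the conditioning environment; /g/ is a voiced stop in word-final position, so it devoices to [k].
Result: [huvhajogipkusuk].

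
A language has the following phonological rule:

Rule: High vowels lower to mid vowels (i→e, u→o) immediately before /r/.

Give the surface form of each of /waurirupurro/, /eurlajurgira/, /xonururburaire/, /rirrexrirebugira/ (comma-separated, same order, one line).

waoreruporro, eorlajorgera, xonororboraere, rerrexrerebugera

/waurirupurro/: /u/ is a high vowel immediately before /r/, so it lowers to [o]. /i/ is a high vowel immediately before /r/, so it lowers to [e]. /u/ is a high vowel immediately before /r/, so it lowers to [o]. → [waoreruporro].
/eurlajurgira/: /u/ is a high vowel immediately before /r/, so it lowers to [o]. /u/ is a high vowel immediately before /r/, so it lowers to [o]. /i/ is a high vowel immediately before /r/, so it lowers to [e]. → [eorlajorgera].
/xonururburaire/: /u/ is a high vowel immediately before /r/, so it lowers to [o]. /u/ is a high vowel immediately before /r/, so it lowers to [o]. /u/ is a high vowel immediately before /r/, so it lowers to [o]. /i/ is a high vowel immediately before /r/, so it lowers to [e]. → [xonororboraere].
/rirrexrirebugira/: /i/ is a high vowel immediately before /r/, so it lowers to [e]. /i/ is a high vowel immediately before /r/, so it lowers to [e]. /i/ is a high vowel immediately before /r/, so it lowers to [e]. → [rerrexrerebugera].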